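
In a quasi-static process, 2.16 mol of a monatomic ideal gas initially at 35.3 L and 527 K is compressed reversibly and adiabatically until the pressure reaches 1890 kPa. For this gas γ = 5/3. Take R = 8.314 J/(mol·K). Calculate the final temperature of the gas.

1150 K

P₁ = nRT₁/V₁ = 2.16×8.314×527/35.3 = 268 kPa.
Adiabatic: T₂/T₁ = (P₂/P₁)^((γ−1)/γ) ⇒ T₂ = 527×(7.05)^0.400 = 1150 K; V₂ = 10.9 L.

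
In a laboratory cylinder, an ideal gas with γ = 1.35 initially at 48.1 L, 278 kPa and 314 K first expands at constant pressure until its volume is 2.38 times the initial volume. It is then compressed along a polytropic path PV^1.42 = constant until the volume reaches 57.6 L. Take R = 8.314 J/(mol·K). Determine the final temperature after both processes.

n = P₁V₁/(RT₁) = 278×48.1/(8.314×314) = 5.12 mol.
Step 1 — Isobaric: P stays 278 kPa; V/T = const ⇒ T₂ = 747 K, V₂ = 114 L.
W = PΔV = 278×(114−48.1) kPa·L = 18500 J.
ΔU = nCvΔT = 5.12×23.8×(747−314) = 52700 J.
Q = ΔU + W = nCpΔT = 71200 J.
State after step 1: P = 278 kPa, V = 114 L, T = 747 K.
Step 2 — Polytropic n=1.42: T₂ = T₁(V₁/V₂)^(n−1) = 747×(1.99)^0.42 = 997 K; P₂ = P₁(V₁/V₂)^n = 737 kPa.
W = (P₁V₁−P₂V₂)/(n−1) = (278×114−737×57.6)/0.42 = -25300 J.
ΔU = nCvΔT = 5.12×23.8×(997−747) = 30400 J.
Q = ΔU + W = 5070 J.
Net over both steps: W = -6890 J, Q = 76200 J, ΔU = 83100 J.

997 K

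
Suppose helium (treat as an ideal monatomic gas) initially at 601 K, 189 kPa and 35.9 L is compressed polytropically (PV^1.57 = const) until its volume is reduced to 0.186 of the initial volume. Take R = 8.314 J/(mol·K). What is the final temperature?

1570 K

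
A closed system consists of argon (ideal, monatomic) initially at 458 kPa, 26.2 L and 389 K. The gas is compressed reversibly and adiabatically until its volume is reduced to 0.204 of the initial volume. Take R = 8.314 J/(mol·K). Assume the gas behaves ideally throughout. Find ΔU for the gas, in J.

n = P₁V₁/(RT₁) = 458×26.2/(8.314×389) = 3.71 mol.
Adiabatic: TV^(γ−1) = const ⇒ T₂ = 389×(4.90)^0.667 = 1120 K; PV^γ = const ⇒ P₂ = 6480 kPa.
For an ideal gas ΔU = nCvΔT with Cv = (3/2)R = 12.5 J/(mol·K).
ΔU = 3.71×12.5×(1120−389) = 33900 J.

33900 J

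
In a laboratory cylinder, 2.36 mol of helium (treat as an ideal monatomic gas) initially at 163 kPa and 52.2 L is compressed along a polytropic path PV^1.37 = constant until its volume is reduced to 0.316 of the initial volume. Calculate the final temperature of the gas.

664 K

T₁ = P₁V₁/(nR) = 163×52.2/(2.36×8.314) = 434 K.
Polytropic n=1.37: T₂ = T₁(V₁/V₂)^(n−1) = 434×(3.16)^0.37 = 664 K; P₂ = P₁(V₁/V₂)^n = 790 kPa.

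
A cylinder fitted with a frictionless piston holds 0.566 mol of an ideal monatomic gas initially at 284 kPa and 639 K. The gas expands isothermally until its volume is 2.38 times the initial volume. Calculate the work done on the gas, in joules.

-2610 J

V₁ = nRT₁/P₁ = 0.566×8.314×639/284 = 10.6 L.
Isothermal: T stays 639 K; PV = const ⇒ V₂ = 25.2 L, P₂ = 119 kPa.
W = nRT ln(V₂/V₁) = 0.566×8.314×639×ln(2.38) = 2610 J.
Work done on the gas = −W_by = -2610 J.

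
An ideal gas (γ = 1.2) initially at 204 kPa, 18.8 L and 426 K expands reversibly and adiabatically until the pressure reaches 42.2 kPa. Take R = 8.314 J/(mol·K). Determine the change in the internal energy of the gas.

-4430 J

n = P₁V₁/(RT₁) = 204×18.8/(8.314×426) = 1.08 mol.
Adiabatic: T₂/T₁ = (P₂/P₁)^((γ−1)/γ) ⇒ T₂ = 426×(0.207)^0.167 = 328 K; V₂ = 69.9 L.
For an ideal gas ΔU = nCvΔT with Cv = R/(γ−1) = 41.6 J/(mol·K).
ΔU = 1.08×41.6×(328−426) = -4430 J.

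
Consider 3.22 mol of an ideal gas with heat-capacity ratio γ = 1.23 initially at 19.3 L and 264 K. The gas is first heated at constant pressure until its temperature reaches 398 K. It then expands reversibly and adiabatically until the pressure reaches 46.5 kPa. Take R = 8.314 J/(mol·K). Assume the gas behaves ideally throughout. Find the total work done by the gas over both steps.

P₁ = nRT₁/V₁ = 3.22×8.314×264/19.3 = 366 kPa.
Step 1 — Isobaric: P stays 366 kPa; V/T = const ⇒ T₂ = 398 K, V₂ = 29.1 L.
W = PΔV = 366×(29.1−19.3) kPa·L = 3590 J.
ΔU = nCvΔT = 3.22×36.1×(398−264) = 15600 J.
Q = ΔU + W = nCpΔT = 19200 J.
State after step 1: P = 366 kPa, V = 29.1 L, T = 398 K.
Step 2 — Adiabatic: T₂/T₁ = (P₂/P₁)^((γ−1)/γ) ⇒ T₂ = 398×(0.127)^0.187 = 271 K; V₂ = 156 L.
ΔU = nCvΔT = 3.22×36.1×(271−398) = -14800 J.
Q = 0 for an adiabatic process, so W = −ΔU = 14800 J.
Net over both steps: W = 18400 J, Q = 19200 J, ΔU = 765 J.

18400 J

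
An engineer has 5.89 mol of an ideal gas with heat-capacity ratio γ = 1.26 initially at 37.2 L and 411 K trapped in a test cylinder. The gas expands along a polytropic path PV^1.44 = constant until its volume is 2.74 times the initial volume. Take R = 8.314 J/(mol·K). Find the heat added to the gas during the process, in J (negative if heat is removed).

-11300 J

P₁ = nRT₁/V₁ = 5.89×8.314×411/37.2 = 541 kPa.
Polytropic n=1.44: T₂ = T₁(V₁/V₂)^(n−1) = 411×(0.365)^0.44 = 264 K; P₂ = P₁(V₁/V₂)^n = 127 kPa.
W = (P₁V₁−P₂V₂)/(n−1) = (541×37.2−127×102)/0.44 = 16400 J.
ΔU = nCvΔT = 5.89×32.0×(264−411) = -27700 J.
Q = ΔU + W = -11300 J.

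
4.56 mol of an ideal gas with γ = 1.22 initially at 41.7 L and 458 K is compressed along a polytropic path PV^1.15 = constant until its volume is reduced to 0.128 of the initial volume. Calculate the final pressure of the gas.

P₁ = nRT₁/V₁ = 4.56×8.314×458/41.7 = 416 kPa.
Polytropic n=1.15: T₂ = T₁(V₁/V₂)^(n−1) = 458×(7.81)^0.15 = 623 K; P₂ = P₁(V₁/V₂)^n = 4430 kPa.

4430 kPa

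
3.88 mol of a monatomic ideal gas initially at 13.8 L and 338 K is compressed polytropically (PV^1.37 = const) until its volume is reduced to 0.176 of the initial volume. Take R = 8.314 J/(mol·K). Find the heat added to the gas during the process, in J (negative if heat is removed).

-11800 J

P₁ = nRT₁/V₁ = 3.88×8.314×338/13.8 = 790 kPa.
Polytropic n=1.37: T₂ = T₁(V₁/V₂)^(n−1) = 338×(5.68)^0.37 = 643 K; P₂ = P₁(V₁/V₂)^n = 8540 kPa.
W = (P₁V₁−P₂V₂)/(n−1) = (790×13.8−8540×2.43)/0.37 = -26600 J.
ΔU = nCvΔT = 3.88×12.5×(643−338) = 14700 J.
Q = ΔU + W = -11800 J.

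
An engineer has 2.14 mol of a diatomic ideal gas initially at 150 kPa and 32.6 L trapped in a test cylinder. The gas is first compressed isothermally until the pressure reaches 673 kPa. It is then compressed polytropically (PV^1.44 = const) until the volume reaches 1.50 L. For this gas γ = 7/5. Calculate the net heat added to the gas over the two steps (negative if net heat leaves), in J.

-6230 J

T₁ = P₁V₁/(nR) = 150×32.6/(2.14×8.314) = 275 K.
Step 1 — Isothermal: T stays 275 K; PV = const ⇒ V₂ = 7.27 L, P₂ = 673 kPa.
ΔU = 0 (ideal gas, T constant).
W = nRT ln(V₂/V₁) = 2.14×8.314×275×ln(0.223) = -7340 J.
Q = ΔU + W = -7340 J.
State after step 1: P = 673 kPa, V = 7.27 L, T = 275 K.
Step 2 — Polytropic n=1.44: T₂ = T₁(V₁/V₂)^(n−1) = 275×(4.84)^0.44 = 550 K; P₂ = P₁(V₁/V₂)^n = 6530 kPa.
W = (P₁V₁−P₂V₂)/(n−1) = (673×7.27−6530×1.50)/0.44 = -11100 J.
ΔU = nCvΔT = 2.14×20.8×(550−275) = 12300 J.
Q = ΔU + W = 1110 J.
Net over both steps: W = -18500 J, Q = -6230 J, ΔU = 12300 J.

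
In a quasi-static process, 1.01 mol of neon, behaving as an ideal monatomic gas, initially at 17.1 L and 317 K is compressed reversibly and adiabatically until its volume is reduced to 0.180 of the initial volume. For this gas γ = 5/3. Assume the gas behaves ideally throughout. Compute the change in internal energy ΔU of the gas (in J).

8530 J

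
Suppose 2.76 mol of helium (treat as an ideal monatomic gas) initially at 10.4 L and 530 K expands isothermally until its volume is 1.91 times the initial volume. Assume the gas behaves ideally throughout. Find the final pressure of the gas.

P₁ = nRT₁/V₁ = 2.76×8.314×530/10.4 = 1170 kPa.
Isothermal: T stays 530 K; PV = const ⇒ V₂ = 19.9 L, P₂ = 612 kPa.

612 kPa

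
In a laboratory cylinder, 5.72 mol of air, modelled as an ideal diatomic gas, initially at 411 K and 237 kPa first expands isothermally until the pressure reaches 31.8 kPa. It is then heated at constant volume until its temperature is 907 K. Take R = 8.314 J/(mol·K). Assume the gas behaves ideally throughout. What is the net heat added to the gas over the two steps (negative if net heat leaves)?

98200 J

V₁ = nRT₁/P₁ = 5.72×8.314×411/237 = 82.5 L.
Step 1 — Isothermal: T stays 411 K; PV = const ⇒ V₂ = 615 L, P₂ = 31.8 kPa.
ΔU = 0 (ideal gas, T constant).
W = nRT ln(V₂/V₁) = 5.72×8.314×411×ln(7.45) = 39300 J.
Q = ΔU + W = 39300 J.
State after step 1: P = 31.8 kPa, V = 615 L, T = 411 K.
Step 2 — Isochoric: V stays 615 L; P/T = const ⇒ T₂ = 907 K, P₂ = 70.2 kPa.
W = 0 (no volume change).
ΔU = nCvΔT = 5.72×20.8×(907−411) = 59000 J.
Q = ΔU = 59000 J.
Net over both steps: W = 39300 J, Q = 98200 J, ΔU = 59000 J.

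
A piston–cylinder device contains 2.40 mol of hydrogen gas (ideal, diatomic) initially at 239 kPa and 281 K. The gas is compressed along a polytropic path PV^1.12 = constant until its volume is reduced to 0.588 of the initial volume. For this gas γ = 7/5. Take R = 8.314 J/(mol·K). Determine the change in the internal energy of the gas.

V₁ = nRT₁/P₁ = 2.40×8.314×281/239 = 23.5 L.
Polytropic n=1.12: T₂ = T₁(V₁/V₂)^(n−1) = 281×(1.70)^0.12 = 299 K; P₂ = P₁(V₁/V₂)^n = 433 kPa.
For an ideal gas ΔU = nCvΔT with Cv = (5/2)R = 20.8 J/(mol·K).
ΔU = 2.40×20.8×(299−281) = 922 J.

922 J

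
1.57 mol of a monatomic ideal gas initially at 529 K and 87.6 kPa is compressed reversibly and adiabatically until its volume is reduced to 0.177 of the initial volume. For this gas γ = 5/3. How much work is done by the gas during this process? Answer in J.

-22500 J

V₁ = nRT₁/P₁ = 1.57×8.314×529/87.6 = 78.8 L.
Adiabatic: TV^(γ−1) = const ⇒ T₂ = 529×(5.65)^0.667 = 1680 K; PV^γ = const ⇒ P₂ = 1570 kPa.
ΔU = nCvΔT = 1.57×12.5×(1680−529) = 22500 J.
Q = 0 for an adiabatic process, so W = −ΔU = -22500 J.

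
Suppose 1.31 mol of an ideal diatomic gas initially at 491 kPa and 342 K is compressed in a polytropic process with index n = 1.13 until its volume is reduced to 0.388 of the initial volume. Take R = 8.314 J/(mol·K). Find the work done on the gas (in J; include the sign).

3750 J

V₁ = nRT₁/P₁ = 1.31×8.314×342/491 = 7.59 L.
Polytropic n=1.13: T₂ = T₁(V₁/V₂)^(n−1) = 342×(2.58)^0.13 = 387 K; P₂ = P₁(V₁/V₂)^n = 1430 kPa.
W = (P₁V₁−P₂V₂)/(n−1) = (491×7.59−1430×2.94)/0.13 = -3750 J.
Work done on the gas = −W_by = 3750 J.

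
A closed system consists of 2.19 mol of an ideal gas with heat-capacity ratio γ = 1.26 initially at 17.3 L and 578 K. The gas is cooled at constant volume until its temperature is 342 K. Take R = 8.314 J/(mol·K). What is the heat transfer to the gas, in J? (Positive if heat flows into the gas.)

-16500 J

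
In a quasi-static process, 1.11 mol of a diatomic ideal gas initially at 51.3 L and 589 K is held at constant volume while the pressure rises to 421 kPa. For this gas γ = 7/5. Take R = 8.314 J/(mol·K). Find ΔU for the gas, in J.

40400 J

P₁ = nRT₁/V₁ = 1.11×8.314×589/51.3 = 106 kPa.
Isochoric: V stays 51.3 L; P/T = const ⇒ T₂ = 2340 K, P₂ = 421 kPa.
For an ideal gas ΔU = nCvΔT with Cv = (5/2)R = 20.8 J/(mol·K).
ΔU = 1.11×20.8×(2340−589) = 40400 J.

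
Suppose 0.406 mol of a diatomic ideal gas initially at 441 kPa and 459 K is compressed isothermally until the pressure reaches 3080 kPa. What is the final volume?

V₁ = nRT₁/P₁ = 0.406×8.314×459/441 = 3.51 L.
Isothermal: T stays 459 K; PV = const ⇒ V₂ = 0.503 L, P₂ = 3080 kPa.

0.503 L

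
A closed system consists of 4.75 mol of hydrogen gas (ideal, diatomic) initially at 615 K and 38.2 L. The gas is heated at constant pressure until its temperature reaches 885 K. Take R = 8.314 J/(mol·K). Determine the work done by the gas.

10700 J

P₁ = nRT₁/V₁ = 4.75×8.314×615/38.2 = 636 kPa.
Isobaric: P stays 636 kPa; V/T = const ⇒ T₂ = 885 K, V₂ = 55.0 L.
W = PΔV = 636×(55.0−38.2) kPa·L = 10700 J.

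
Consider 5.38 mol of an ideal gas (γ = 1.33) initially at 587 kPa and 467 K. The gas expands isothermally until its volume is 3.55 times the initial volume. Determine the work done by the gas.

26500 J

V₁ = nRT₁/P₁ = 5.38×8.314×467/587 = 35.6 L.
Isothermal: T stays 467 K; PV = const ⇒ V₂ = 126 L, P₂ = 165 kPa.
W = nRT ln(V₂/V₁) = 5.38×8.314×467×ln(3.55) = 26500 J.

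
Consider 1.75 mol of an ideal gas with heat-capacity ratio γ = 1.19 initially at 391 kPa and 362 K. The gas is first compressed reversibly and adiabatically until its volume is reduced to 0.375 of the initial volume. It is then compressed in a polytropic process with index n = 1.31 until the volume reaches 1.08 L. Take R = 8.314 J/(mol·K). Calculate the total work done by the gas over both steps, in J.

V₁ = nRT₁/P₁ = 1.75×8.314×362/391 = 13.5 L.
Step 1 — Adiabatic: TV^(γ−1) = const ⇒ T₂ = 362×(2.67)^0.190 = 436 K; PV^γ = const ⇒ P₂ = 1260 kPa.
ΔU = nCvΔT = 1.75×43.8×(436−362) = 5680 J.
Q = 0 for an adiabatic process, so W = −ΔU = -5680 J.
State after step 1: P = 1260 kPa, V = 5.05 L, T = 436 K.
Step 2 — Polytropic n=1.31: T₂ = T₁(V₁/V₂)^(n−1) = 436×(4.68)^0.31 = 704 K; P₂ = P₁(V₁/V₂)^n = 9480 kPa.
W = (P₁V₁−P₂V₂)/(n−1) = (1260×5.05−9480×1.08)/0.31 = -12600 J.
ΔU = nCvΔT = 1.75×43.8×(704−436) = 20500 J.
Q = ΔU + W = 7930 J.
Net over both steps: W = -18200 J, Q = 7930 J, ΔU = 26200 J.

-18200 J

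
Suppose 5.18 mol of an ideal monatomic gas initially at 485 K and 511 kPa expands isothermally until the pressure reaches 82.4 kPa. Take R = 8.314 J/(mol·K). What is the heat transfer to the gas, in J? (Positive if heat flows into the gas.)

38100 J

V₁ = nRT₁/P₁ = 5.18×8.314×485/511 = 40.9 L.
Isothermal: T stays 485 K; PV = const ⇒ V₂ = 253 L, P₂ = 82.4 kPa.
ΔU = 0 (ideal gas, T constant).
W = nRT ln(V₂/V₁) = 5.18×8.314×485×ln(6.20) = 38100 J.
Q = ΔU + W = 38100 J.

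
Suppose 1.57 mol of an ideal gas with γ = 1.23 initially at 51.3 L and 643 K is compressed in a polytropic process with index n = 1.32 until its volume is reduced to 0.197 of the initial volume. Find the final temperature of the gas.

1080 K

P₁ = nRT₁/V₁ = 1.57×8.314×643/51.3 = 164 kPa.
Polytropic n=1.32: T₂ = T₁(V₁/V₂)^(n−1) = 643×(5.08)^0.32 = 1080 K; P₂ = P₁(V₁/V₂)^n = 1400 kPa.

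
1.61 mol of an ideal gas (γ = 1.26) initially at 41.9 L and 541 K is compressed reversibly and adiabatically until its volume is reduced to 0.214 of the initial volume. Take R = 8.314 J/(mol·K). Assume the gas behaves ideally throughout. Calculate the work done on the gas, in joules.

13700 J

P₁ = nRT₁/V₁ = 1.61×8.314×541/41.9 = 173 kPa.
Adiabatic: TV^(γ−1) = const ⇒ T₂ = 541×(4.67)^0.260 = 808 K; PV^γ = const ⇒ P₂ = 1210 kPa.
ΔU = nCvΔT = 1.61×32.0×(808−541) = 13700 J.
Q = 0 for an adiabatic process, so W = −ΔU = -13700 J.
Work done on the gas = −W_by = 13700 J.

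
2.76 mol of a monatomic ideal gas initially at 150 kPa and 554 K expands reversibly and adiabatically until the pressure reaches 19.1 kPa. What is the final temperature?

243 K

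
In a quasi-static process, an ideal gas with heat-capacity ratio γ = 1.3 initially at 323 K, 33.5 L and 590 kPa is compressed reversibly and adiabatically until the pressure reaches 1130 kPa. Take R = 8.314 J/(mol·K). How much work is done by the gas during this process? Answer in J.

n = P₁V₁/(RT₁) = 590×33.5/(8.314×323) = 7.36 mol.
Adiabatic: T₂/T₁ = (P₂/P₁)^((γ−1)/γ) ⇒ T₂ = 323×(1.92)^0.231 = 375 K; V₂ = 20.3 L.
ΔU = nCvΔT = 7.36×27.7×(375−323) = 10700 J.
Q = 0 for an adiabatic process, so W = −ΔU = -10700 J.

-10700 J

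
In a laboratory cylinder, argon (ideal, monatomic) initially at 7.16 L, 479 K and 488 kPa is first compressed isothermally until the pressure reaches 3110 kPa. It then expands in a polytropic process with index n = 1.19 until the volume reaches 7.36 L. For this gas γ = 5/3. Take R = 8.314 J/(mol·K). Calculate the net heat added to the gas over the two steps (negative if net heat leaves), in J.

-2520 J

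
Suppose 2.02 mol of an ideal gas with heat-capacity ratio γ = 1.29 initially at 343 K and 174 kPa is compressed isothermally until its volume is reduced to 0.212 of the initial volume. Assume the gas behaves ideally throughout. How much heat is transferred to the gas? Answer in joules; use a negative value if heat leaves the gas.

-8940 J

V₁ = nRT₁/P₁ = 2.02×8.314×343/174 = 33.1 L.
Isothermal: T stays 343 K; PV = const ⇒ V₂ = 7.02 L, P₂ = 821 kPa.
ΔU = 0 (ideal gas, T constant).
W = nRT ln(V₂/V₁) = 2.02×8.314×343×ln(0.212) = -8940 J.
Q = ΔU + W = -8940 J.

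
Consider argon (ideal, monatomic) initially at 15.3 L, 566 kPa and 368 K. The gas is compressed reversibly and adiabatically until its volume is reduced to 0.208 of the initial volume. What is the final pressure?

7750 kPa

Adiabatic: TV^(γ−1) = const ⇒ T₂ = 368×(4.81)^0.667 = 1050 K; PV^γ = const ⇒ P₂ = 7750 kPa.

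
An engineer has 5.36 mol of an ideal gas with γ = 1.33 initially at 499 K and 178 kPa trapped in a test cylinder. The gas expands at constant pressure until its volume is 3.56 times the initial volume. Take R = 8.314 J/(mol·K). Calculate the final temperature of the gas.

1780 K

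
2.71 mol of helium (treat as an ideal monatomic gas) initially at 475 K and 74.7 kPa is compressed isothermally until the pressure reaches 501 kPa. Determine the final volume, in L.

V₁ = nRT₁/P₁ = 2.71×8.314×475/74.7 = 143 L.
Isothermal: T stays 475 K; PV = const ⇒ V₂ = 21.4 L, P₂ = 501 kPa.

21.4 L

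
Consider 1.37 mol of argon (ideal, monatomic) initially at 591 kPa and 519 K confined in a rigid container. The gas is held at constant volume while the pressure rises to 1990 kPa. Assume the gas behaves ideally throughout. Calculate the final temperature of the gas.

1750 K

V₁ = nRT₁/P₁ = 1.37×8.314×519/591 = 10.0 L.
Isochoric: V stays 10.0 L; P/T = const ⇒ T₂ = 1750 K, P₂ = 1990 kPa.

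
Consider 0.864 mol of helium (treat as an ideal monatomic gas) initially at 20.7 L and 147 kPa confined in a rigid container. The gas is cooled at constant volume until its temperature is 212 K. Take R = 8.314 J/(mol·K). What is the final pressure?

T₁ = P₁V₁/(nR) = 147×20.7/(0.864×8.314) = 424 K.
Isochoric: V stays 20.7 L; P/T = const ⇒ T₂ = 212 K, P₂ = 73.6 kPa.

73.6 kPa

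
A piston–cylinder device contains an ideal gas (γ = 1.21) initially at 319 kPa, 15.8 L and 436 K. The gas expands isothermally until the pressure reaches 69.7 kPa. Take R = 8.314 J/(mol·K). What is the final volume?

Isothermal: T stays 436 K; PV = const ⇒ V₂ = 72.3 L, P₂ = 69.7 kPa.

72.3 L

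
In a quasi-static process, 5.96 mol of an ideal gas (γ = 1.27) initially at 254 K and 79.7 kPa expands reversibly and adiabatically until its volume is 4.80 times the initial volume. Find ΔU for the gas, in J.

-16100 J

V₁ = nRT₁/P₁ = 5.96×8.314×254/79.7 = 158 L.
Adiabatic: TV^(γ−1) = const ⇒ T₂ = 254×(0.208)^0.270 = 166 K; PV^γ = const ⇒ P₂ = 10.9 kPa.
For an ideal gas ΔU = nCvΔT with Cv = R/(γ−1) = 30.8 J/(mol·K).
ΔU = 5.96×30.8×(166−254) = -16100 J.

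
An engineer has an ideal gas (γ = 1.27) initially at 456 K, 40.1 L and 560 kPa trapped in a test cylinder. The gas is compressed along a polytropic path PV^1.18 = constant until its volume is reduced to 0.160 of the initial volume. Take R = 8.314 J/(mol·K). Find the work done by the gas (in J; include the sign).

-48800 J

n = P₁V₁/(RT₁) = 560×40.1/(8.314×456) = 5.92 mol.
Polytropic n=1.18: T₂ = T₁(V₁/V₂)^(n−1) = 456×(6.25)^0.18 = 634 K; P₂ = P₁(V₁/V₂)^n = 4870 kPa.
W = (P₁V₁−P₂V₂)/(n−1) = (560×40.1−4870×6.42)/0.18 = -48800 J.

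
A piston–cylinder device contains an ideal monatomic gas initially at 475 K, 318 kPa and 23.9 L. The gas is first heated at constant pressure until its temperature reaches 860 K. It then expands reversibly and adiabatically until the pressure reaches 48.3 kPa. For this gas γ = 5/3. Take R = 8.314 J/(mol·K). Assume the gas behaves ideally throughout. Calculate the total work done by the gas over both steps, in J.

17100 J

n = P₁V₁/(RT₁) = 318×23.9/(8.314×475) = 1.92 mol.
Step 1 — Isobaric: P stays 318 kPa; V/T = const ⇒ T₂ = 860 K, V₂ = 43.3 L.
W = PΔV = 318×(43.3−23.9) kPa·L = 6160 J.
ΔU = nCvΔT = 1.92×12.5×(860−475) = 9240 J.
Q = ΔU + W = nCpΔT = 15400 J.
State after step 1: P = 318 kPa, V = 43.3 L, T = 860 K.
Step 2 — Adiabatic: T₂/T₁ = (P₂/P₁)^((γ−1)/γ) ⇒ T₂ = 860×(0.152)^0.400 = 405 K; V₂ = 134 L.
ΔU = nCvΔT = 1.92×12.5×(405−860) = -10900 J.
Q = 0 for an adiabatic process, so W = −ΔU = 10900 J.
Net over both steps: W = 17100 J, Q = 15400 J, ΔU = -1690 J.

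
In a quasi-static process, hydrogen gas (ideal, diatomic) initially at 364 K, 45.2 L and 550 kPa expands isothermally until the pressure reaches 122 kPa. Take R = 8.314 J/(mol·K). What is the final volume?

204 L

Isothermal: T stays 364 K; PV = const ⇒ V₂ = 204 L, P₂ = 122 kPa.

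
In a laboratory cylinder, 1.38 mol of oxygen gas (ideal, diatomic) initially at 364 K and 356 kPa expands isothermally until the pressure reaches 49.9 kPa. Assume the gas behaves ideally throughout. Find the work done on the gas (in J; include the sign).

V₁ = nRT₁/P₁ = 1.38×8.314×364/356 = 11.7 L.
Isothermal: T stays 364 K; PV = const ⇒ V₂ = 83.7 L, P₂ = 49.9 kPa.
W = nRT ln(V₂/V₁) = 1.38×8.314×364×ln(7.13) = 8210 J.
Work done on the gas = −W_by = -8210 J.

-8210 J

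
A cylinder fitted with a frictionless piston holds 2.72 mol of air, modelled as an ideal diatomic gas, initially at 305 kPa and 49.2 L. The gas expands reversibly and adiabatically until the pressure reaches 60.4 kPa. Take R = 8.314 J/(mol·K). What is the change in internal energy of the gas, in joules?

-13900 J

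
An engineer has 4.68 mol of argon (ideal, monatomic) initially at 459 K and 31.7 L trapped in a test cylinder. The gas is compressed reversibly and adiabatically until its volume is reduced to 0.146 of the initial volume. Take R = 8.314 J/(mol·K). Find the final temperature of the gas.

P₁ = nRT₁/V₁ = 4.68×8.314×459/31.7 = 563 kPa.
Adiabatic: TV^(γ−1) = const ⇒ T₂ = 459×(6.85)^0.667 = 1660 K; PV^γ = const ⇒ P₂ = 13900 kPa.

1660 K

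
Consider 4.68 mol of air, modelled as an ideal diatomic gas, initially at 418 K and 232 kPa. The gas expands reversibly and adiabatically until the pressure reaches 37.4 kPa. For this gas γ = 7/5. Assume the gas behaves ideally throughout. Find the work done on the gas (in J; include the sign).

-16500 J

V₁ = nRT₁/P₁ = 4.68×8.314×418/232 = 70.1 L.
Adiabatic: T₂/T₁ = (P₂/P₁)^((γ−1)/γ) ⇒ T₂ = 418×(0.161)^0.286 = 248 K; V₂ = 258 L.
ΔU = nCvΔT = 4.68×20.8×(248−418) = -16500 J.
Q = 0 for an adiabatic process, so W = −ΔU = 16500 J.
Work done on the gas = −W_by = -16500 J.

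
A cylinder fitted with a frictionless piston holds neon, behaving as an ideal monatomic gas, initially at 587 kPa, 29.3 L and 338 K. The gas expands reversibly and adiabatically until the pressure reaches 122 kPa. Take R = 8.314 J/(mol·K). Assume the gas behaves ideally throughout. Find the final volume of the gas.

75.2 L

Adiabatic: T₂/T₁ = (P₂/P₁)^((γ−1)/γ) ⇒ T₂ = 338×(0.208)^0.400 = 180 K; V₂ = 75.2 L.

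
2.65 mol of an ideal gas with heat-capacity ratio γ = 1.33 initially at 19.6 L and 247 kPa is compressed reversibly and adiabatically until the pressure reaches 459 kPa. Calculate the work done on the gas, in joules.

2440 J

T₁ = P₁V₁/(nR) = 247×19.6/(2.65×8.314) = 220 K.
Adiabatic: T₂/T₁ = (P₂/P₁)^((γ−1)/γ) ⇒ T₂ = 220×(1.86)^0.248 = 256 K; V₂ = 12.3 L.
ΔU = nCvΔT = 2.65×25.2×(256−220) = 2440 J.
Q = 0 for an adiabatic process, so W = −ΔU = -2440 J.
Work done on the gas = −W_by = 2440 J.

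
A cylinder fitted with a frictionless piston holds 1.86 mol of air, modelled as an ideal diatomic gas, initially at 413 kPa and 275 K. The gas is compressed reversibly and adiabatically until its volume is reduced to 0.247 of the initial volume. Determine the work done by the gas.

-7970 J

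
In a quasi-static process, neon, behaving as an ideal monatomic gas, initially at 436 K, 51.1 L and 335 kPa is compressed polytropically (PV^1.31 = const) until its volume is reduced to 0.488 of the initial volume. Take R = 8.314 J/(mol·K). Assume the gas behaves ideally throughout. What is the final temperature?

545 K

Polytropic n=1.31: T₂ = T₁(V₁/V₂)^(n−1) = 436×(2.05)^0.31 = 545 K; P₂ = P₁(V₁/V₂)^n = 857 kPa.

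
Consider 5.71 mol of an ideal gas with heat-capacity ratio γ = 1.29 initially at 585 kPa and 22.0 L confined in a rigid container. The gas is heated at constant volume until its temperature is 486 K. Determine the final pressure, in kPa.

T₁ = P₁V₁/(nR) = 585×22.0/(5.71×8.314) = 271 K.
Isochoric: V stays 22.0 L; P/T = const ⇒ T₂ = 486 K, P₂ = 1050 kPa.

1050 kPa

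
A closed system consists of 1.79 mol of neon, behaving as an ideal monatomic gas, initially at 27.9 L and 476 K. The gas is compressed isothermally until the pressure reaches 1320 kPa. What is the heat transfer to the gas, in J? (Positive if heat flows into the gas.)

P₁ = nRT₁/V₁ = 1.79×8.314×476/27.9 = 254 kPa.
Isothermal: T stays 476 K; PV = const ⇒ V₂ = 5.37 L, P₂ = 1320 kPa.
ΔU = 0 (ideal gas, T constant).
W = nRT ln(V₂/V₁) = 1.79×8.314×476×ln(0.192) = -11700 J.
Q = ΔU + W = -11700 J.

-11700 J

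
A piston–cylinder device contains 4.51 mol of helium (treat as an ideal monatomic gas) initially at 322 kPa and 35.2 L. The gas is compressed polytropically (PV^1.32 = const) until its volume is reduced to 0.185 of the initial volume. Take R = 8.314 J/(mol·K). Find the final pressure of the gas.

2990 kPa

T₁ = P₁V₁/(nR) = 322×35.2/(4.51×8.314) = 302 K.
Polytropic n=1.32: T₂ = T₁(V₁/V₂)^(n−1) = 302×(5.41)^0.32 = 519 K; P₂ = P₁(V₁/V₂)^n = 2990 kPa.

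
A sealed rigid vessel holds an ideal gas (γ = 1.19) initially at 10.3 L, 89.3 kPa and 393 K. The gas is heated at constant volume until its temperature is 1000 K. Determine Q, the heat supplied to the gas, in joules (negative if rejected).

n = P₁V₁/(RT₁) = 89.3×10.3/(8.314×393) = 0.282 mol.
Isochoric: V stays 10.3 L; P/T = const ⇒ T₂ = 1000 K, P₂ = 227 kPa.
W = 0 (no volume change).
ΔU = nCvΔT = 0.282×43.8×(1000−393) = 7480 J.
Q = ΔU = 7480 J.

7480 J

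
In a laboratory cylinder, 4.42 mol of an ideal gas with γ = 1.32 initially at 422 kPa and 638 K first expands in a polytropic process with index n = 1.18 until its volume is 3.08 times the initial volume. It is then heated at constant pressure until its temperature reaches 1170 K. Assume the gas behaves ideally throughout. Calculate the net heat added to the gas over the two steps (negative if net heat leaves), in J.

109000 J

V₁ = nRT₁/P₁ = 4.42×8.314×638/422 = 55.6 L.
Step 1 — Polytropic n=1.18: T₂ = T₁(V₁/V₂)^(n−1) = 638×(0.325)^0.18 = 521 K; P₂ = P₁(V₁/V₂)^n = 112 kPa.
W = (P₁V₁−P₂V₂)/(n−1) = (422×55.6−112×171)/0.18 = 23900 J.
ΔU = nCvΔT = 4.42×26.0×(521−638) = -13400 J.
Q = ΔU + W = 10400 J.
State after step 1: P = 112 kPa, V = 171 L, T = 521 K.
Step 2 — Isobaric: P stays 112 kPa; V/T = const ⇒ T₂ = 1170 K, V₂ = 384 L.
W = PΔV = 112×(384−171) kPa·L = 23800 J.
ΔU = nCvΔT = 4.42×26.0×(1170−521) = 74500 J.
Q = ΔU + W = nCpΔT = 98400 J.
Net over both steps: W = 47700 J, Q = 109000 J, ΔU = 61100 J.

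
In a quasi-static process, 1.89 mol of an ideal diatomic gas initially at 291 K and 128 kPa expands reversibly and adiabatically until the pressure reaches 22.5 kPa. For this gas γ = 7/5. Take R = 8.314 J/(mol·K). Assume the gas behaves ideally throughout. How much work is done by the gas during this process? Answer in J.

4480 J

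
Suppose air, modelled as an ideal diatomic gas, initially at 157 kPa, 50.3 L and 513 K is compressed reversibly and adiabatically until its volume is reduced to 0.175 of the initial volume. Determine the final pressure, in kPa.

1800 kPa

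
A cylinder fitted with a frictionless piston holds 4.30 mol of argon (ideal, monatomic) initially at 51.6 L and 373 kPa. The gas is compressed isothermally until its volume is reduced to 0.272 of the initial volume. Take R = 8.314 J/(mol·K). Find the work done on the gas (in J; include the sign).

T₁ = P₁V₁/(nR) = 373×51.6/(4.30×8.314) = 538 K.
Isothermal: T stays 538 K; PV = const ⇒ V₂ = 14.0 L, P₂ = 1370 kPa.
W = nRT ln(V₂/V₁) = 4.30×8.314×538×ln(0.272) = -25100 J.
Work done on the gas = −W_by = 25100 J.

25100 J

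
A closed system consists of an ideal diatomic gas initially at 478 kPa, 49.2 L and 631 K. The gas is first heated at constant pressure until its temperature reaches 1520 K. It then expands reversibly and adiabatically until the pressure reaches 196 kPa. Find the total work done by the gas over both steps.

65000 J

n = P₁V₁/(RT₁) = 478×49.2/(8.314×631) = 4.48 mol.
Step 1 — Isobaric: P stays 478 kPa; V/T = const ⇒ T₂ = 1520 K, V₂ = 119 L.
W = PΔV = 478×(119−49.2) kPa·L = 33100 J.
ΔU = nCvΔT = 4.48×20.8×(1520−631) = 82800 J.
Q = ΔU + W = nCpΔT = 116000 J.
State after step 1: P = 478 kPa, V = 119 L, T = 1520 K.
Step 2 — Adiabatic: T₂/T₁ = (P₂/P₁)^((γ−1)/γ) ⇒ T₂ = 1520×(0.410)^0.286 = 1180 K; V₂ = 224 L.
ΔU = nCvΔT = 4.48×20.8×(1180−1520) = -31800 J.
Q = 0 for an adiabatic process, so W = −ΔU = 31800 J.
Net over both steps: W = 65000 J, Q = 116000 J, ΔU = 51000 J.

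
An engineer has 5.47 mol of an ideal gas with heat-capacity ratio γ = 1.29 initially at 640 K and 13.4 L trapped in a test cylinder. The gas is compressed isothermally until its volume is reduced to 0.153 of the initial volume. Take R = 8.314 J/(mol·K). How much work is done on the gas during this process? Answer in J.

P₁ = nRT₁/V₁ = 5.47×8.314×640/13.4 = 2170 kPa.
Isothermal: T stays 640 K; PV = const ⇒ V₂ = 2.05 L, P₂ = 14200 kPa.
W = nRT ln(V₂/V₁) = 5.47×8.314×640×ln(0.153) = -54600 J.
Work done on the gas = −W_by = 54600 J.

54600 J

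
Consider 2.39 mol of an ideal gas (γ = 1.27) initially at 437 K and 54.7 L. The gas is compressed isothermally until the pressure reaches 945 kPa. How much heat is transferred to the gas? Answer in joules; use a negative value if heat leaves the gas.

P₁ = nRT₁/V₁ = 2.39×8.314×437/54.7 = 159 kPa.
Isothermal: T stays 437 K; PV = const ⇒ V₂ = 9.19 L, P₂ = 945 kPa.
ΔU = 0 (ideal gas, T constant).
W = nRT ln(V₂/V₁) = 2.39×8.314×437×ln(0.168) = -15500 J.
Q = ΔU + W = -15500 J.

-15500 J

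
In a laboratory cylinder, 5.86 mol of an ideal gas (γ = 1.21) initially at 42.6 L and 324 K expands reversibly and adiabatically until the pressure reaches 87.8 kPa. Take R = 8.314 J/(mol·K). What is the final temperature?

252 K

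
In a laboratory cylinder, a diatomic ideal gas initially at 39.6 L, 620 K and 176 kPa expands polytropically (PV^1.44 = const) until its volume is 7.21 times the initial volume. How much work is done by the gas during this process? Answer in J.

9200 J

n = P₁V₁/(RT₁) = 176×39.6/(8.314×620) = 1.35 mol.
Polytropic n=1.44: T₂ = T₁(V₁/V₂)^(n−1) = 620×(0.139)^0.44 = 260 K; P₂ = P₁(V₁/V₂)^n = 10.2 kPa.
W = (P₁V₁−P₂V₂)/(n−1) = (176×39.6−10.2×286)/0.44 = 9200 J.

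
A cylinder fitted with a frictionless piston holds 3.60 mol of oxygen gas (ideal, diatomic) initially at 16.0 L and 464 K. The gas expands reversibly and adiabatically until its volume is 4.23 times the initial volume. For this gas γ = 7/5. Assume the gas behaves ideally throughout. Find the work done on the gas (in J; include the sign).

P₁ = nRT₁/V₁ = 3.60×8.314×464/16.0 = 868 kPa.
Adiabatic: TV^(γ−1) = const ⇒ T₂ = 464×(0.236)^0.400 = 261 K; PV^γ = const ⇒ P₂ = 115 kPa.
ΔU = nCvΔT = 3.60×20.8×(261−464) = -15200 J.
Q = 0 for an adiabatic process, so W = −ΔU = 15200 J.
Work done on the gas = −W_by = -15200 J.

-15200 J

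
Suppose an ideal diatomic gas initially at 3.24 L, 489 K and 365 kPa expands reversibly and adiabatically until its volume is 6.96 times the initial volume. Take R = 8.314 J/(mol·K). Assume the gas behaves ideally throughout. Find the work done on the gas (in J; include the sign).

n = P₁V₁/(RT₁) = 365×3.24/(8.314×489) = 0.291 mol.
Adiabatic: TV^(γ−1) = const ⇒ T₂ = 489×(0.144)^0.400 = 225 K; PV^γ = const ⇒ P₂ = 24.1 kPa.
ΔU = nCvΔT = 0.291×20.8×(225−489) = -1600 J.
Q = 0 for an adiabatic process, so W = −ΔU = 1600 J.
Work done on the gas = −W_by = -1600 J.

-1600 J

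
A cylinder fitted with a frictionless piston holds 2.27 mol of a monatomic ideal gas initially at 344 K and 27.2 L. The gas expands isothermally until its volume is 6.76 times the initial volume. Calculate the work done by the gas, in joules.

P₁ = nRT₁/V₁ = 2.27×8.314×344/27.2 = 239 kPa.
Isothermal: T stays 344 K; PV = const ⇒ V₂ = 184 L, P₂ = 35.3 kPa.
W = nRT ln(V₂/V₁) = 2.27×8.314×344×ln(6.76) = 12400 J.

12400 J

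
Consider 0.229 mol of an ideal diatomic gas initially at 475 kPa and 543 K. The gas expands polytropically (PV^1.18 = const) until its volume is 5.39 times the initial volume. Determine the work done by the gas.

1500 J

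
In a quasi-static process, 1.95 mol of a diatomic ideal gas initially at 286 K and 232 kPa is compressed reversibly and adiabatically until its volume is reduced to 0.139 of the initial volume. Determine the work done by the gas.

-13900 J

V₁ = nRT₁/P₁ = 1.95×8.314×286/232 = 20.0 L.
Adiabatic: TV^(γ−1) = const ⇒ T₂ = 286×(7.19)^0.400 = 630 K; PV^γ = const ⇒ P₂ = 3680 kPa.
ΔU = nCvΔT = 1.95×20.8×(630−286) = 13900 J.
Q = 0 for an adiabatic process, so W = −ΔU = -13900 J.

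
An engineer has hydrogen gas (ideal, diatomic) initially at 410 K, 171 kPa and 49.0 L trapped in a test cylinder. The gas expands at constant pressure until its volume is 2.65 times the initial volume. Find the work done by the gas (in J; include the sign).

n = P₁V₁/(RT₁) = 171×49.0/(8.314×410) = 2.46 mol.
Isobaric: P stays 171 kPa; V/T = const ⇒ T₂ = 1090 K, V₂ = 130 L.
W = PΔV = 171×(130−49.0) kPa·L = 13800 J.

13800 J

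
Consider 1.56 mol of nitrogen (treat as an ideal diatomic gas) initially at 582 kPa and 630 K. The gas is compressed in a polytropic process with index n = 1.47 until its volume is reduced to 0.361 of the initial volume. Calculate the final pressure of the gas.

V₁ = nRT₁/P₁ = 1.56×8.314×630/582 = 14.0 L.
Polytropic n=1.47: T₂ = T₁(V₁/V₂)^(n−1) = 630×(2.77)^0.47 = 1020 K; P₂ = P₁(V₁/V₂)^n = 2600 kPa.

2600 kPa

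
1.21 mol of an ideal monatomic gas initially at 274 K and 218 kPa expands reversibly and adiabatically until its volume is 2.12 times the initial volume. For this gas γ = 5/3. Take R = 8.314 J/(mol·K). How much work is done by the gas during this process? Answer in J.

V₁ = nRT₁/P₁ = 1.21×8.314×274/218 = 12.6 L.
Adiabatic: TV^(γ−1) = const ⇒ T₂ = 274×(0.472)^0.667 = 166 K; PV^γ = const ⇒ P₂ = 62.3 kPa.
ΔU = nCvΔT = 1.21×12.5×(166−274) = -1630 J.
Q = 0 for an adiabatic process, so W = −ΔU = 1630 J.

1630 J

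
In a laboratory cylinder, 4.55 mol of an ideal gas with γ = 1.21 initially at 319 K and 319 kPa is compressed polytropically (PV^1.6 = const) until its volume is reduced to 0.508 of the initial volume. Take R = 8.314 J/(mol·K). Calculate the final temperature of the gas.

479 K

V₁ = nRT₁/P₁ = 4.55×8.314×319/319 = 37.8 L.
Polytropic n=1.6: T₂ = T₁(V₁/V₂)^(n−1) = 319×(1.97)^0.60 = 479 K; P₂ = P₁(V₁/V₂)^n = 943 kPa.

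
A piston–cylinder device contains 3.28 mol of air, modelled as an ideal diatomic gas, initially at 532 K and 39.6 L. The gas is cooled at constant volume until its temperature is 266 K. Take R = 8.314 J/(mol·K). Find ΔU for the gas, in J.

P₁ = nRT₁/V₁ = 3.28×8.314×532/39.6 = 366 kPa.
Isochoric: V stays 39.6 L; P/T = const ⇒ T₂ = 266 K, P₂ = 183 kPa.
For an ideal gas ΔU = nCvΔT with Cv = (5/2)R = 20.8 J/(mol·K).
ΔU = 3.28×20.8×(266−532) = -18100 J.

-18100 J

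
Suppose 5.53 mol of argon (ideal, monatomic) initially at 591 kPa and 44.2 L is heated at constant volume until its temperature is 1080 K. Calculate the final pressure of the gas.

T₁ = P₁V₁/(nR) = 591×44.2/(5.53×8.314) = 568 K.
Isochoric: V stays 44.2 L; P/T = const ⇒ T₂ = 1080 K, P₂ = 1120 kPa.

1120 kPa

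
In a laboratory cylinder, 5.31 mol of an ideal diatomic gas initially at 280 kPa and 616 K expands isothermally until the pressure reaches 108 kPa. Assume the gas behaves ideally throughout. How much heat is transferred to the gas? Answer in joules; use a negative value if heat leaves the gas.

25900 J

V₁ = nRT₁/P₁ = 5.31×8.314×616/280 = 97.1 L.
Isothermal: T stays 616 K; PV = const ⇒ V₂ = 252 L, P₂ = 108 kPa.
ΔU = 0 (ideal gas, T constant).
W = nRT ln(V₂/V₁) = 5.31×8.314×616×ln(2.59) = 25900 J.
Q = ΔU + W = 25900 J.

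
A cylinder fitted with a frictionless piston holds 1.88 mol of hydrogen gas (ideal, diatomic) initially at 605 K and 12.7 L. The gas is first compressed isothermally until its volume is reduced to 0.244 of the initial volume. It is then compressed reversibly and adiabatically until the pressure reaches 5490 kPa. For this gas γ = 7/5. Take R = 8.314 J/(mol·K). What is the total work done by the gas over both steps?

-17700 J

P₁ = nRT₁/V₁ = 1.88×8.314×605/12.7 = 745 kPa.
Step 1 — Isothermal: T stays 605 K; PV = const ⇒ V₂ = 3.10 L, P₂ = 3050 kPa.
ΔU = 0 (ideal gas, T constant).
W = nRT ln(V₂/V₁) = 1.88×8.314×605×ln(0.244) = -13300 J.
Q = ΔU + W = -13300 J.
State after step 1: P = 3050 kPa, V = 3.10 L, T = 605 K.
Step 2 — Adiabatic: T₂/T₁ = (P₂/P₁)^((γ−1)/γ) ⇒ T₂ = 605×(1.80)^0.286 = 716 K; V₂ = 2.04 L.
ΔU = nCvΔT = 1.88×20.8×(716−605) = 4320 J.
Q = 0 for an adiabatic process, so W = −ΔU = -4320 J.
Net over both steps: W = -17700 J, Q = -13300 J, ΔU = 4320 J.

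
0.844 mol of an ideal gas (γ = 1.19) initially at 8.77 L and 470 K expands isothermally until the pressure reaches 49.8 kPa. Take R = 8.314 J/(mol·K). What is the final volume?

66.2 L

P₁ = nRT₁/V₁ = 0.844×8.314×470/8.77 = 376 kPa.
Isothermal: T stays 470 K; PV = const ⇒ V₂ = 66.2 L, P₂ = 49.8 kPa.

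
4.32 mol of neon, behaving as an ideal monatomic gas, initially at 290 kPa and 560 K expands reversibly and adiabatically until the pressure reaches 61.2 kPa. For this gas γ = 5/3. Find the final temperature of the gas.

301 K

V₁ = nRT₁/P₁ = 4.32×8.314×560/290 = 69.4 L.
Adiabatic: T₂/T₁ = (P₂/P₁)^((γ−1)/γ) ⇒ T₂ = 560×(0.211)^0.400 = 301 K; V₂ = 176 L.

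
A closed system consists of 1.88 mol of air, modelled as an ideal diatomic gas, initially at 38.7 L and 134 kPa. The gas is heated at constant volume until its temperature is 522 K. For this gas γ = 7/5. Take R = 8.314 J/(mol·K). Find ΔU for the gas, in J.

7430 J

T₁ = P₁V₁/(nR) = 134×38.7/(1.88×8.314) = 332 K.
Isochoric: V stays 38.7 L; P/T = const ⇒ T₂ = 522 K, P₂ = 211 kPa.
For an ideal gas ΔU = nCvΔT with Cv = (5/2)R = 20.8 J/(mol·K).
ΔU = 1.88×20.8×(522−332) = 7430 J.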